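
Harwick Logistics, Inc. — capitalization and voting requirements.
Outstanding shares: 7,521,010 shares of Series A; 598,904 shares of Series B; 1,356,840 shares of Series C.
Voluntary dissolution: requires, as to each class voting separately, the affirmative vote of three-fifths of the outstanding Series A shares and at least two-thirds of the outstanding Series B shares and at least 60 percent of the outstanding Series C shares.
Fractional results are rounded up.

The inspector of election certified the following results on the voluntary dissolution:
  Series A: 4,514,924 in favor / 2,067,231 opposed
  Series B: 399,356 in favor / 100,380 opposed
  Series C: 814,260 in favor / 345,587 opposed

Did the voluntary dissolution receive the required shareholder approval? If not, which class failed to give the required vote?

Approved — every class gave the required vote.

Series A: 3/5 of 7521010 = 4512606; 4,512,606 required, 4,514,924 in favor — approved.
Series B: 2/3 of 598904 = 399269.33, rounded up to 399270; 399,270 required, 399,356 in favor — approved.
Series C: 3/5 of 1356840 = 814104; 814,104 required, 814,260 in favor — approved.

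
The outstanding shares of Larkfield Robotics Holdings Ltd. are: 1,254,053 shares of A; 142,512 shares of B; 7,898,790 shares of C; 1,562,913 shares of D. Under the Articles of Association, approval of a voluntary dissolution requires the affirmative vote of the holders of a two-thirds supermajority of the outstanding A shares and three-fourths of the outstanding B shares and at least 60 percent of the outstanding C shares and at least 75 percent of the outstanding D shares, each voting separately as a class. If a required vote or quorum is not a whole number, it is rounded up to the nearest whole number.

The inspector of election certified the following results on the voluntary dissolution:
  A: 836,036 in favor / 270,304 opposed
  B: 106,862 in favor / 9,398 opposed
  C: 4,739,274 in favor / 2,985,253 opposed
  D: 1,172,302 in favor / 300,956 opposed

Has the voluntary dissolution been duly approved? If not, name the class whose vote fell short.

A: 2/3 of 1254053 = 836035.33, rounded up to 836036; 836,036 required, 836,036 in favor — approved.
B: 3/4 of 142512 = 106884; 106,884 required, 106,862 in favor — not approved.
C: 3/5 of 7898790 = 4739274; 4,739,274 required, 4,739,274 in favor — approved.
D: 3/4 of 1562913 = 1172184.75, rounded up to 1172185; 1,172,185 required, 1,172,302 in favor — approved.

Not approved — the B shares did not give the required vote.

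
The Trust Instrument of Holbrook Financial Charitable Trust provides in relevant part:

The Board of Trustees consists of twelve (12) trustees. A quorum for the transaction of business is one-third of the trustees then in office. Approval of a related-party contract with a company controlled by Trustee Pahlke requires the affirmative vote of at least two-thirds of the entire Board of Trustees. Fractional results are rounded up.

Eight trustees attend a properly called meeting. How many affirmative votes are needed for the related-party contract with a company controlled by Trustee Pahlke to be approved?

The related-party contract with a company controlled by Trustee Pahlke requires two-thirds of the entire Board of Trustees (12).
2/3 of 12 = 8.

8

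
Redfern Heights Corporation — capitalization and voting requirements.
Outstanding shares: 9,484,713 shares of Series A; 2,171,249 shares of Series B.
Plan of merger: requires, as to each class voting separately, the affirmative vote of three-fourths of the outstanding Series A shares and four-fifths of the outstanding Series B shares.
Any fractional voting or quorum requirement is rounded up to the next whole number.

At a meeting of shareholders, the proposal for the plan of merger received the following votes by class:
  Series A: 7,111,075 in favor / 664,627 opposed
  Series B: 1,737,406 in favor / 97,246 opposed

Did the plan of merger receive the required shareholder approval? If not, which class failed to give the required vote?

Series A: 3/4 of 9484713 = 7113534.75, rounded up to 7113535; 7,113,535 required, 7,111,075 in favor — not approved.
Series B: 4/5 of 2171249 = 1736999.20, rounded up to 1737000; 1,737,000 required, 1,737,406 in favor — approved.

Not approved — the Series A shares did not give the required vote.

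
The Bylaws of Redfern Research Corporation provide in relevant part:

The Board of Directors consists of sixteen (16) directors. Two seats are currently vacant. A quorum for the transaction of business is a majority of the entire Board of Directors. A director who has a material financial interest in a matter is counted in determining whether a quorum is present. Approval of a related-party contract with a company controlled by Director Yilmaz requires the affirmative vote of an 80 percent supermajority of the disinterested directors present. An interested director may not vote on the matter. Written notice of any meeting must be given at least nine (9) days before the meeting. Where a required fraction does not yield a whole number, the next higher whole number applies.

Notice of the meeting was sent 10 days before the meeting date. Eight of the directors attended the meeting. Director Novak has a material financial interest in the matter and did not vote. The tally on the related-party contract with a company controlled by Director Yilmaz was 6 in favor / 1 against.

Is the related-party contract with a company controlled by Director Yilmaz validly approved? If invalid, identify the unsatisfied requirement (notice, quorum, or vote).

Notice: 10 days given; 9 required (10 ≥ 9). Satisfied.
Quorum: 8 present (interested directors count toward quorum); quorum is 9. Not satisfied.
Vote: the related-party contract with a company controlled by Director Yilmaz requires four-fifths of the disinterested directors present (8 − 1 = 7). 4/5 of 7 = 5.60, rounded up to 6, so 6 affirmative votes are needed; 6 voted in favor. Satisfied. (Moot — without a quorum no business can be validly transacted.)

Invalid — quorum requirement not satisfied.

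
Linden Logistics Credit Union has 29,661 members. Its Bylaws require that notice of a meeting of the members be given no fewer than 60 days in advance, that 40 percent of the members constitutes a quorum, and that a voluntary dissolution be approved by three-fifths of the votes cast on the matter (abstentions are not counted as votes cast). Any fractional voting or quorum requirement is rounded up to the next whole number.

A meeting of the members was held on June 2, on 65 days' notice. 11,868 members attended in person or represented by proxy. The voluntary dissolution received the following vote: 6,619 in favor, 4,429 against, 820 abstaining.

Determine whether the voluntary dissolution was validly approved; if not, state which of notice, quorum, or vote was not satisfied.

Invalid — vote requirement not satisfied.

Notice: 65 days given; 60 required. Satisfied.
Quorum: 40% of 29,661 = 11,864.40, rounded up to 11,865; 11,868 present. Satisfied.
Vote: requires three-fifths of the votes cast (11,868 − 820 abstaining = 11,048); 3/5 of 11048 = 6628.80, rounded up to 6629, so 6,629 needed; 6,619 in favor. Not satisfied.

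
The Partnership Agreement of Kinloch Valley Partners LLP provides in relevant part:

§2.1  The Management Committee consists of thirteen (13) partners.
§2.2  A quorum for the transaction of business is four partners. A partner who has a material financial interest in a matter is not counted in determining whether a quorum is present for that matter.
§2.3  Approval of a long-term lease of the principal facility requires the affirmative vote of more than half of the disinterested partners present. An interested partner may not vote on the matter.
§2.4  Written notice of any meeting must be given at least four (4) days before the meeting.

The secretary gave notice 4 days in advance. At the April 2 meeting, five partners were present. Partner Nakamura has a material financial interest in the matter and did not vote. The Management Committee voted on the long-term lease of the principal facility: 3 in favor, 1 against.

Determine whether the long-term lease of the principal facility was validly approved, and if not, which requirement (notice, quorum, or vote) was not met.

Notice: 4 days given; 4 required (4 ≥ 4). Satisfied.
Quorum: 5 present, but the 1 interested partner does not count, leaving 4. Quorum is 4. Satisfied.
Vote: the long-term lease of the principal facility requires a majority of the disinterested partners present (5 − 1 = 4). A majority of 4 is 3, so 3 affirmative votes are needed; 3 voted in favor. Satisfied.

Valid — all requirements satisfied.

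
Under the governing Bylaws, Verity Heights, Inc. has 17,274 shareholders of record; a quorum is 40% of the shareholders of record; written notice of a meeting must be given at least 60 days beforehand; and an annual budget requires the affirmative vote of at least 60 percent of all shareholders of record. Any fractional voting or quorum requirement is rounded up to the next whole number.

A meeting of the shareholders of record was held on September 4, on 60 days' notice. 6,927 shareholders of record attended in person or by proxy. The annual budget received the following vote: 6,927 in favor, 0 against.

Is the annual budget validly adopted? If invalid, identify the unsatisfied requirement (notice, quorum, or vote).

Notice: 60 days given; 60 required. Satisfied.
Quorum: 40% of 17,274 = 6,909.60, rounded up to 6,910; 6,927 present. Satisfied.
Vote: requires three-fifths of all shareholders of record (17,274); 3/5 of 17274 = 10364.40, rounded up to 10365, so 10,365 needed; 6,927 in favor. Not satisfied.

Invalid — vote requirement not satisfied.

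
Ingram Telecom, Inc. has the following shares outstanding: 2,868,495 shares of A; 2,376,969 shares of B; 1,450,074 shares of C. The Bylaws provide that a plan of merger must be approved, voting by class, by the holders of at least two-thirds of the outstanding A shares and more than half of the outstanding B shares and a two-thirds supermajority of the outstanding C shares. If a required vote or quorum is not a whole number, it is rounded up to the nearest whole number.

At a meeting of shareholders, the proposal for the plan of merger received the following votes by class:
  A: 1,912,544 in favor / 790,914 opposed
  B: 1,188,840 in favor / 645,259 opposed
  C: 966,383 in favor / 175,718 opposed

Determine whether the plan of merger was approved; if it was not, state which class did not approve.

A: 2/3 of 2868495 = 1912330; 1,912,330 required, 1,912,544 in favor — approved.
B: a majority of 2376969 is 1188485; 1,188,485 required, 1,188,840 in favor — approved.
C: 2/3 of 1450074 = 966716; 966,716 required, 966,383 in favor — not approved.

Not approved — the C shares did not give the required vote.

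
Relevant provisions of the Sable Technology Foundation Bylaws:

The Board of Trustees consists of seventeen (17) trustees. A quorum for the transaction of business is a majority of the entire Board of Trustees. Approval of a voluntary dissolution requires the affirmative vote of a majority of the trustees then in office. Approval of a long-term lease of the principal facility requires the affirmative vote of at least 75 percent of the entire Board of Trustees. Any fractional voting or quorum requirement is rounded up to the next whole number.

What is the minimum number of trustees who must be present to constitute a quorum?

9

A majority of 17 is 9.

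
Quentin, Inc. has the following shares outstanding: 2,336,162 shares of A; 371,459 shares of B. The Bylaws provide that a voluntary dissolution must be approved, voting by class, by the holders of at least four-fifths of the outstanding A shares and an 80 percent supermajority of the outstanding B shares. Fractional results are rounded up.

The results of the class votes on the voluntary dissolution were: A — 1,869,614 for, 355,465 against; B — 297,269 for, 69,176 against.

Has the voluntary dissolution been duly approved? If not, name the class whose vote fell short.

Approved — every class gave the required vote.

A: 4/5 of 2336162 = 1868929.60, rounded up to 1868930; 1,868,930 required, 1,869,614 in favor — approved.
B: 4/5 of 371459 = 297167.20, rounded up to 297168; 297,168 required, 297,269 in favor — approved.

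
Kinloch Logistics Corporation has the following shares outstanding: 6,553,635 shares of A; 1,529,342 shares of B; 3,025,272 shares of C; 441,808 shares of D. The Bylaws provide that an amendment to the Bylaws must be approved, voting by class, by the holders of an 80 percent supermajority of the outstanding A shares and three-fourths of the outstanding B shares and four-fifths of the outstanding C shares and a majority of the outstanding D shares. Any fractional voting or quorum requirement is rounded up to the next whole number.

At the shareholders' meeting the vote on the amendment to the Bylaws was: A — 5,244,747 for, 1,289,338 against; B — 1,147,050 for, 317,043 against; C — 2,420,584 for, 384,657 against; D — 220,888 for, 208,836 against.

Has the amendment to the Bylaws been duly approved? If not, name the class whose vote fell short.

A: 4/5 of 6553635 = 5242908; 5,242,908 required, 5,244,747 in favor — approved.
B: 3/4 of 1529342 = 1147006.50, rounded up to 1147007; 1,147,007 required, 1,147,050 in favor — approved.
C: 4/5 of 3025272 = 2420217.60, rounded up to 2420218; 2,420,218 required, 2,420,584 in favor — approved.
D: a majority of 441808 is 220905; 220,905 required, 220,888 in favor — not approved.

Not approved — the D shares did not give the required vote.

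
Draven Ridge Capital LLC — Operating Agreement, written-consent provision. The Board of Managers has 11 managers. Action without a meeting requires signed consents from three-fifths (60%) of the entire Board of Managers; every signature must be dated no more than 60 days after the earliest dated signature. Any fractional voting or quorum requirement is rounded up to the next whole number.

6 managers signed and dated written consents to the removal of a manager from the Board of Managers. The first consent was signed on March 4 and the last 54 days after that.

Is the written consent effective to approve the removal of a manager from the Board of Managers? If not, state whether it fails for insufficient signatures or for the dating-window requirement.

Signatures required: three-fifths (60%) of 11 — 3/5 of 11 = 6.60, rounded up to 7, so 7 needed; 6 signed. Insufficient.
Dating window: the latest signature is 54 days after the earliest; the limit is 60 days. Within the window.

Not effective — insufficient signatures.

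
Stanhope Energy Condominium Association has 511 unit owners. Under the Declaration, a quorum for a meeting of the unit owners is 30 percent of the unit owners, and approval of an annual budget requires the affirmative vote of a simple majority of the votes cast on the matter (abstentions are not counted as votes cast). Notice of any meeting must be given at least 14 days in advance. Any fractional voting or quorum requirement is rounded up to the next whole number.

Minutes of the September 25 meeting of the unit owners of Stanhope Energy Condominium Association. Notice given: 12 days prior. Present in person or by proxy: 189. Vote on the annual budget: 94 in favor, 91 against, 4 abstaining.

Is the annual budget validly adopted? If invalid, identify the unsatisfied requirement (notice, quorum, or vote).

Notice: 12 days given; 14 required. Not satisfied.
Quorum: 30% of 511 = 153.30, rounded up to 154; 189 present. Satisfied.
Vote: requires a majority of the votes cast (189 − 4 abstaining = 185); a majority of 185 is 93, so 93 needed; 94 in favor. Satisfied.

Invalid — notice requirement not satisfied.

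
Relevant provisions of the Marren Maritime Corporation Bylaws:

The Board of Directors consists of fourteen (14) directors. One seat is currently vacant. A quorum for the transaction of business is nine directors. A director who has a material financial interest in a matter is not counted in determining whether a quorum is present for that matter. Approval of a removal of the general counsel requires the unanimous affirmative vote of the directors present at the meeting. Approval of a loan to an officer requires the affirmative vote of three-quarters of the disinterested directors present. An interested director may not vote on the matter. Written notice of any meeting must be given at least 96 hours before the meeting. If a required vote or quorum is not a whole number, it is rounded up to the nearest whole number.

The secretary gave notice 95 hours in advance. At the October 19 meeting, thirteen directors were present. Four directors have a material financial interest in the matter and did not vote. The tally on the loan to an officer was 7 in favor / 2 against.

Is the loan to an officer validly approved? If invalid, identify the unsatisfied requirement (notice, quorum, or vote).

Notice: 95 hours given; 96 required (95 < 96). Not satisfied.
Quorum: 13 present, but the 4 interested directors do not count, leaving 9. Quorum is 9. Satisfied.
Vote: the loan to an officer requires three-fourths of the disinterested directors present (13 − 4 = 9). 3/4 of 9 = 6.75, rounded up to 7, so 7 affirmative votes are needed; 7 voted in favor. Satisfied.

Invalid — notice requirement not satisfied.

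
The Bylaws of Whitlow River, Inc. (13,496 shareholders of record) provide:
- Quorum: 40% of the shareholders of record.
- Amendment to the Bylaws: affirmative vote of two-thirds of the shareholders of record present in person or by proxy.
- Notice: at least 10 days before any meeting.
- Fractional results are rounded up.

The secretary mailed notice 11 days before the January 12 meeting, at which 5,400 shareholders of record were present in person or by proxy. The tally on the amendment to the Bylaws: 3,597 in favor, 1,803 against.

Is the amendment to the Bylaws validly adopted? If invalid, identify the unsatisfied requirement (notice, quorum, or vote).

Notice: 11 days given; 10 required. Satisfied.
Quorum: 40% of 13,496 = 5,398.40, rounded up to 5,399; 5,400 present. Satisfied.
Vote: requires two-thirds of those present (5,400); 2/3 of 5400 = 3600, so 3,600 needed; 3,597 in favor. Not satisfied.

Invalid — vote requirement not satisfied.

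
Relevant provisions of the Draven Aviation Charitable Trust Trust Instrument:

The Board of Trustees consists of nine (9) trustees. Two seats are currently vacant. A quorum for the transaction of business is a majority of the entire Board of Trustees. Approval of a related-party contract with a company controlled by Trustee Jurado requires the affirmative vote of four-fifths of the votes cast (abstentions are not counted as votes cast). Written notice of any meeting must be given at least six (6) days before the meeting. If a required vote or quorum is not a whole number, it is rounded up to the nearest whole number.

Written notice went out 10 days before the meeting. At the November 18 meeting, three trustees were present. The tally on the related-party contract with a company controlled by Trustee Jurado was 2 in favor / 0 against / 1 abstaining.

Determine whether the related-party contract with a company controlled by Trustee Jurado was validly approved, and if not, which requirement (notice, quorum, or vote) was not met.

Notice: 10 days given; 6 required (10 ≥ 6). Satisfied.
Quorum: 3 present; quorum is 5. Not satisfied.
Vote: the related-party contract with a company controlled by Trustee Jurado requires four-fifths of the votes cast (3 present − 1 abstaining = 2). 4/5 of 2 = 1.60, rounded up to 2, so 2 affirmative votes are needed; 2 voted in favor. Satisfied. (Moot — without a quorum no business can be validly transacted.)

Invalid — quorum requirement not satisfied.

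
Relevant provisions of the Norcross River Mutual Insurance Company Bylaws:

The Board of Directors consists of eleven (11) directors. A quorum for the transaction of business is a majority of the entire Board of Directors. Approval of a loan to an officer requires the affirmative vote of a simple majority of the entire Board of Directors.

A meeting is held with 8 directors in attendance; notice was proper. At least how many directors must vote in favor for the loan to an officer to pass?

The loan to an officer requires a majority of the entire Board of Directors (11).
A majority of 11 is 6.

6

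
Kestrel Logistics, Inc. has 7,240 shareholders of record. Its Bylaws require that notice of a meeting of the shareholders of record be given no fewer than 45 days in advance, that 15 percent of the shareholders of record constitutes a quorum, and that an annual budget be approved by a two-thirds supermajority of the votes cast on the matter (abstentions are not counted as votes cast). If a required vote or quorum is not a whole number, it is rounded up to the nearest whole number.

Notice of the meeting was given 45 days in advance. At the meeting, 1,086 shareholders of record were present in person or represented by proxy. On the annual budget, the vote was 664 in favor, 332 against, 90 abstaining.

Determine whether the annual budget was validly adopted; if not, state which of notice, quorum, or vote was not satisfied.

Notice: 45 days given; 45 required. Satisfied.
Quorum: 15% of 7,240 = 1,086; 1,086 present. Satisfied.
Vote: requires two-thirds of the votes cast (1,086 − 90 abstaining = 996); 2/3 of 996 = 664, so 664 needed; 664 in favor. Satisfied.

Valid — all requirements satisfied.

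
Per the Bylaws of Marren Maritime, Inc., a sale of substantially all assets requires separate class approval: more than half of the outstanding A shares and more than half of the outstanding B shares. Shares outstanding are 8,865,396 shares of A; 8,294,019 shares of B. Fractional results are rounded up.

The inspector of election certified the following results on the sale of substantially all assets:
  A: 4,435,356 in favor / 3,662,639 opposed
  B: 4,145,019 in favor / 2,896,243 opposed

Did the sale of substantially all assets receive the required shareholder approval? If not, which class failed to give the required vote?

A: a majority of 8865396 is 4432699; 4,432,699 required, 4,435,356 in favor — approved.
B: a majority of 8294019 is 4147010; 4,147,010 required, 4,145,019 in favor — not approved.

Not approved — the B shares did not give the required vote.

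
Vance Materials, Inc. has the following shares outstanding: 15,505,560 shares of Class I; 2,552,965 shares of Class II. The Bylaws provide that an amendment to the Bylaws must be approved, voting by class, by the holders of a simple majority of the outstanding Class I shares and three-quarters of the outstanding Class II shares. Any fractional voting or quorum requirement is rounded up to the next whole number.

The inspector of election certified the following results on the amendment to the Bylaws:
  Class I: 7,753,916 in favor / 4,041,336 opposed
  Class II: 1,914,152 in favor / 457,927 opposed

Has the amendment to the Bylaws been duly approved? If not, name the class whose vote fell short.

Not approved — the Class II shares did not give the required vote.

Class I: a majority of 15505560 is 7752781; 7,752,781 required, 7,753,916 in favor — approved.
Class II: 3/4 of 2552965 = 1914723.75, rounded up to 1914724; 1,914,724 required, 1,914,152 in favor — not approved.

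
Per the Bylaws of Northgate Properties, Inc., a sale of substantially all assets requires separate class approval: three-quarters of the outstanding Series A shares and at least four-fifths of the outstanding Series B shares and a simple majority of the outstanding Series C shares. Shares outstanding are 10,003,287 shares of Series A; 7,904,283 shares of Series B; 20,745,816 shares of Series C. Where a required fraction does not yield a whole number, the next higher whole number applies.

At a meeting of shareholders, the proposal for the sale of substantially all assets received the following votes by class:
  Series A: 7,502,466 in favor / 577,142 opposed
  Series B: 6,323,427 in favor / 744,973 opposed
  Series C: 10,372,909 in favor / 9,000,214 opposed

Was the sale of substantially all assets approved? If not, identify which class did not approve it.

Series A: 3/4 of 10003287 = 7502465.25, rounded up to 7502466; 7,502,466 required, 7,502,466 in favor — approved.
Series B: 4/5 of 7904283 = 6323426.40, rounded up to 6323427; 6,323,427 required, 6,323,427 in favor — approved.
Series C: a majority of 20745816 is 10372909; 10,372,909 required, 10,372,909 in favor — approved.

Approved — every class gave the required vote.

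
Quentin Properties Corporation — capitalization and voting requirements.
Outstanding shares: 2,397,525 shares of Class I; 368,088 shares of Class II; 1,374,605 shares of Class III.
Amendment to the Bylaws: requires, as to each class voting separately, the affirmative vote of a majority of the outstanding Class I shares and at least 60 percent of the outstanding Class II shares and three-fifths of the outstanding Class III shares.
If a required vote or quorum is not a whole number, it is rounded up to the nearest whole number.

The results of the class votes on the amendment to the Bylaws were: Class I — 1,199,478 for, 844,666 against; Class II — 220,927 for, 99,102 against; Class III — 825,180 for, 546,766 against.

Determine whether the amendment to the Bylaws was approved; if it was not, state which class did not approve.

Class I: a majority of 2397525 is 1198763; 1,198,763 required, 1,199,478 in favor — approved.
Class II: 3/5 of 368088 = 220852.80, rounded up to 220853; 220,853 required, 220,927 in favor — approved.
Class III: 3/5 of 1374605 = 824763; 824,763 required, 825,180 in favor — approved.

Approved — every class gave the required vote.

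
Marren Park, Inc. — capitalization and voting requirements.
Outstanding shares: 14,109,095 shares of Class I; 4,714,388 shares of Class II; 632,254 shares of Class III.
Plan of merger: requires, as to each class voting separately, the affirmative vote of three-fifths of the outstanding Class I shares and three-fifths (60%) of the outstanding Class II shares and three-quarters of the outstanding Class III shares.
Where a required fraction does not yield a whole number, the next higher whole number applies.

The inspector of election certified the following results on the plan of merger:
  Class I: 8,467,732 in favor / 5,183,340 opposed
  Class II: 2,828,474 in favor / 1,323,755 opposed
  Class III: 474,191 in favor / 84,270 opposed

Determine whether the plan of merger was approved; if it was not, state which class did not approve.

Not approved — the Class II shares did not give the required vote.

Class I: 3/5 of 14109095 = 8465457; 8,465,457 required, 8,467,732 in favor — approved.
Class II: 3/5 of 4714388 = 2828632.80, rounded up to 2828633; 2,828,633 required, 2,828,474 in favor — not approved.
Class III: 3/4 of 632254 = 474190.50, rounded up to 474191; 474,191 required, 474,191 in favor — approved.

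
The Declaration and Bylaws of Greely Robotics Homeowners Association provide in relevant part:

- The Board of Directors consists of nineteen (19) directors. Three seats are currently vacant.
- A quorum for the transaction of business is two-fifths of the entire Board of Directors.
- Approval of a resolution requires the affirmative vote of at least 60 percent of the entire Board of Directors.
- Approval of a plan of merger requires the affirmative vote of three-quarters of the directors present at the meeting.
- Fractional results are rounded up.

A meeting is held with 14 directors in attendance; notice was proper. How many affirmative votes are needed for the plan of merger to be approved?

The plan of merger requires three-fourths of the directors present (14).
3/4 of 14 = 10.50, rounded up to 11.

11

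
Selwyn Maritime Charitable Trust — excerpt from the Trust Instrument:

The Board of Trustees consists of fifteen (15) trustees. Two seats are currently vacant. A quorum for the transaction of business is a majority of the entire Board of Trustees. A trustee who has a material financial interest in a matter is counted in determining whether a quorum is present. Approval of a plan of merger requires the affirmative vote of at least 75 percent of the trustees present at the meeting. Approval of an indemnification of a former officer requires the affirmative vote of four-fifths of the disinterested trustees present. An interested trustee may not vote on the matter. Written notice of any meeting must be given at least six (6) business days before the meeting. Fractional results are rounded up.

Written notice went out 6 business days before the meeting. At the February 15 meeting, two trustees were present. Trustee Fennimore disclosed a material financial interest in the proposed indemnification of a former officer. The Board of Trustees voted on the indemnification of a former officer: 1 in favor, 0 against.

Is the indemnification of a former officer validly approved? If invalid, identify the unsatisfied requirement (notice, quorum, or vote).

Notice: 6 business days given; 6 required (6 ≥ 6). Satisfied.
Quorum: 2 present (interested trustees count toward quorum); quorum is 8. Not satisfied.
Vote: the indemnification of a former officer requires four-fifths of the disinterested trustees present (2 − 1 = 1). 4/5 of 1 = 0.80, rounded up to 1, so 1 affirmative vote is needed; 1 voted in favor. Satisfied. (Moot — without a quorum no business can be validly transacted.)

Invalid — quorum requirement not satisfied.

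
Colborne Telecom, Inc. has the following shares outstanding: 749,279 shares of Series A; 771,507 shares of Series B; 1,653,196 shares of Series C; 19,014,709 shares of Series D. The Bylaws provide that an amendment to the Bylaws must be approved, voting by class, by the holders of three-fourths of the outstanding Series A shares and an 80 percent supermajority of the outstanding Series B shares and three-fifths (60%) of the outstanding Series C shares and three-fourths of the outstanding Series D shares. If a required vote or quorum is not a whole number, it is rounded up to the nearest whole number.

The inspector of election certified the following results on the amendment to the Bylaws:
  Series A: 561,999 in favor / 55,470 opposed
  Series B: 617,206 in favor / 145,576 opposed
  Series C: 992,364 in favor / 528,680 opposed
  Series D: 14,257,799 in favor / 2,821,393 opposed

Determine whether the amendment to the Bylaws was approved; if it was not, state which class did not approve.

Series A: 3/4 of 749279 = 561959.25, rounded up to 561960; 561,960 required, 561,999 in favor — approved.
Series B: 4/5 of 771507 = 617205.60, rounded up to 617206; 617,206 required, 617,206 in favor — approved.
Series C: 3/5 of 1653196 = 991917.60, rounded up to 991918; 991,918 required, 992,364 in favor — approved.
Series D: 3/4 of 19014709 = 14261031.75, rounded up to 14261032; 14,261,032 required, 14,257,799 in favor — not approved.

Not approved — the Series D shares did not give the required vote.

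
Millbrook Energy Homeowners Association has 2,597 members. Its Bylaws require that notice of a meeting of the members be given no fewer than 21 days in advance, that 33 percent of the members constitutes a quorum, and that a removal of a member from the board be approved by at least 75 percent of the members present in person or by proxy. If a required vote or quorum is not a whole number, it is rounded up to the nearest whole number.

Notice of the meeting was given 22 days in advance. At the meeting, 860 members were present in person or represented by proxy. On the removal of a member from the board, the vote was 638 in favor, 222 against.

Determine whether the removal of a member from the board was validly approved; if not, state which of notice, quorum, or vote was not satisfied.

Invalid — vote requirement not satisfied.

Notice: 22 days given; 21 required. Satisfied.
Quorum: 33% of 2,597 = 857.01, rounded up to 858; 860 present. Satisfied.
Vote: requires three-fourths of those present (860); 3/4 of 860 = 645, so 645 needed; 638 in favor. Not satisfied.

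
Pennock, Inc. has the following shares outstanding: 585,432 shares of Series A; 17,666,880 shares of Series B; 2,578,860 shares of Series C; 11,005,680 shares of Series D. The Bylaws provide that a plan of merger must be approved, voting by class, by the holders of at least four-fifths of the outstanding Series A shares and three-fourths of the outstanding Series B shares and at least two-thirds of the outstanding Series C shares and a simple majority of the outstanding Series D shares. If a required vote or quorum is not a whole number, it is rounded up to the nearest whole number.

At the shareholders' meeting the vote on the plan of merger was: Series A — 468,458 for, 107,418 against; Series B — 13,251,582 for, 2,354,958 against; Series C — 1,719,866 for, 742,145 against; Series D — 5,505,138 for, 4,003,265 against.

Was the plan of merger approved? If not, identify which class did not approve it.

Approved — every class gave the required vote.

Series A: 4/5 of 585432 = 468345.60, rounded up to 468346; 468,346 required, 468,458 in favor — approved.
Series B: 3/4 of 17666880 = 13250160; 13,250,160 required, 13,251,582 in favor — approved.
Series C: 2/3 of 2578860 = 1719240; 1,719,240 required, 1,719,866 in favor — approved.
Series D: a majority of 11005680 is 5502841; 5,502,841 required, 5,505,138 in favor — approved.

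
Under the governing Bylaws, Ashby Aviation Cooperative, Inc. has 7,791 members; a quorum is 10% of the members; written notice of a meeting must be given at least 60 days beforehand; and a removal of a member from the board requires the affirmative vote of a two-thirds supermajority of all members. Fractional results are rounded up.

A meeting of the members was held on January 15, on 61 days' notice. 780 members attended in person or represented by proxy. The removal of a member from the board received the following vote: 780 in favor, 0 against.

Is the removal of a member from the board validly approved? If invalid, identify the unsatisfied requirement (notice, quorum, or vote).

Notice: 61 days given; 60 required. Satisfied.
Quorum: 10% of 7,791 = 779.10, rounded up to 780; 780 present. Satisfied.
Vote: requires two-thirds of all members (7,791); 2/3 of 7791 = 5194, so 5,194 needed; 780 in favor. Not satisfied.

Invalid — vote requirement not satisfied.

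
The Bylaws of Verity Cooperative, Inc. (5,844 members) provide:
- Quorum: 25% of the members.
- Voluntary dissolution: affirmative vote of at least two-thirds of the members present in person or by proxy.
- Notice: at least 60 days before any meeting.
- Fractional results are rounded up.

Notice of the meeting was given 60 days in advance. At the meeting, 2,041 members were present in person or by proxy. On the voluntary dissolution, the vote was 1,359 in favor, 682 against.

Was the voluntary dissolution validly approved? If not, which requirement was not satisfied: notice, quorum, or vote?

Notice: 60 days given; 60 required. Satisfied.
Quorum: 25% of 5,844 = 1,461; 2,041 present. Satisfied.
Vote: requires two-thirds of those present (2,041); 2/3 of 2041 = 1360.67, rounded up to 1361, so 1,361 needed; 1,359 in favor. Not satisfied.

Invalid — vote requirement not satisfied.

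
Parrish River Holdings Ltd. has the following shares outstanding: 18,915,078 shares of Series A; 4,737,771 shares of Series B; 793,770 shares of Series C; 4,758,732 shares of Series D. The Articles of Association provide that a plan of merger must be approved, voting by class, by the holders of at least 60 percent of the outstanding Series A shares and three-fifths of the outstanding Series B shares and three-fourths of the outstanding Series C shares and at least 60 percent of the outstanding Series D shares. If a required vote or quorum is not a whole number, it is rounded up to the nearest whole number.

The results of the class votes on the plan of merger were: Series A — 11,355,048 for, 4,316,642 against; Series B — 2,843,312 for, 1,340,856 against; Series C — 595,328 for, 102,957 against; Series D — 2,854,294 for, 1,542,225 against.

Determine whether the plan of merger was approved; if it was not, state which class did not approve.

Not approved — the Series D shares did not give the required vote.

Series A: 3/5 of 18915078 = 11349046.80, rounded up to 11349047; 11,349,047 required, 11,355,048 in favor — approved.
Series B: 3/5 of 4737771 = 2842662.60, rounded up to 2842663; 2,842,663 required, 2,843,312 in favor — approved.
Series C: 3/4 of 793770 = 595327.50, rounded up to 595328; 595,328 required, 595,328 in favor — approved.
Series D: 3/5 of 4758732 = 2855239.20, rounded up to 2855240; 2,855,240 required, 2,854,294 in favor — not approved.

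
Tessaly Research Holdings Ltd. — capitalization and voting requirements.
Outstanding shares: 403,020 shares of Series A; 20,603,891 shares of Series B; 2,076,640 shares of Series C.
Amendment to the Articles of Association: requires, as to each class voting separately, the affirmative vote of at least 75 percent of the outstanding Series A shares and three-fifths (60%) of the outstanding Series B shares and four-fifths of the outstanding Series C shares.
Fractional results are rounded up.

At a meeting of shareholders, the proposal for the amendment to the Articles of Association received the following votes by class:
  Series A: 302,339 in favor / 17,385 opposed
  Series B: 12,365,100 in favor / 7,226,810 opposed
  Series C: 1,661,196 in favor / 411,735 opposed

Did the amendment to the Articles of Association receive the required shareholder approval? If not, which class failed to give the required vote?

Series A: 3/4 of 403020 = 302265; 302,265 required, 302,339 in favor — approved.
Series B: 3/5 of 20603891 = 12362334.60, rounded up to 12362335; 12,362,335 required, 12,365,100 in favor — approved.
Series C: 4/5 of 2076640 = 1661312; 1,661,312 required, 1,661,196 in favor — not approved.

Not approved — the Series C shares did not give the required vote.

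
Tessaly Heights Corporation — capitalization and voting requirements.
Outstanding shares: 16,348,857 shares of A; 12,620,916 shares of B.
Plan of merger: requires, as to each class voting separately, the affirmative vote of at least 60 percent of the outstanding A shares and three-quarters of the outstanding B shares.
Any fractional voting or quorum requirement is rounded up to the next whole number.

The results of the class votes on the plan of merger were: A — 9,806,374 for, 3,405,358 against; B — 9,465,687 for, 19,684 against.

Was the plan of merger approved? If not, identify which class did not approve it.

Not approved — the A shares did not give the required vote.

A: 3/5 of 16348857 = 9809314.20, rounded up to 9809315; 9,809,315 required, 9,806,374 in favor — not approved.
B: 3/4 of 12620916 = 9465687; 9,465,687 required, 9,465,687 in favor — approved.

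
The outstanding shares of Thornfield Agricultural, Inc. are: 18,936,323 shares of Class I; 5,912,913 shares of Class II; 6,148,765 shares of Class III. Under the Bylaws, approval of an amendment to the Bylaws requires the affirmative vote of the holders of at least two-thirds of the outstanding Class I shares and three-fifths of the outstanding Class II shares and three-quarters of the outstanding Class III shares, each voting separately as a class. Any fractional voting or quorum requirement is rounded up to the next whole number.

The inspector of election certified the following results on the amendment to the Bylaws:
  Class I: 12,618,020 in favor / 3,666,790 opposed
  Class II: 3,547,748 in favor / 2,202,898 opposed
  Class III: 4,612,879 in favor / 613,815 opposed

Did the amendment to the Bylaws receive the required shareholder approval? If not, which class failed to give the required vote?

Not approved — the Class I shares did not give the required vote.

Class I: 2/3 of 18936323 = 12624215.33, rounded up to 12624216; 12,624,216 required, 12,618,020 in favor — not approved.
Class II: 3/5 of 5912913 = 3547747.80, rounded up to 3547748; 3,547,748 required, 3,547,748 in favor — approved.
Class III: 3/4 of 6148765 = 4611573.75, rounded up to 4611574; 4,611,574 required, 4,612,879 in favor — approved.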